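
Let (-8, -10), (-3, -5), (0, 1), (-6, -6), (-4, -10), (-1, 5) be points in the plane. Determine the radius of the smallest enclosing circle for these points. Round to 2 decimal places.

The minimum enclosing circle of a finite set is fixed by two of the points (as a diameter) or three (as a circumcircle).
The farthest pair is (-8, -10)–(-1, 5) with squared distance 274. The circle on this segment as diameter has centre (-4.5, -2.5) and r² = 274/4 = 68.5.
Check (-3, -5): distance² to centre = 8.5 ≤ 68.5, so it lies inside.
All remaining points lie in this disk, and no smaller disk contains both endpoints, so this is the minimum enclosing circle.
r = √(68.5) ≈ 8.28.

8.28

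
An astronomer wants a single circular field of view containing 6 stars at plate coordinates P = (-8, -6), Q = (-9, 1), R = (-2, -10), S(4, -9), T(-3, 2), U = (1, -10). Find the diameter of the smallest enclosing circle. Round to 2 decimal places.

16.40

The minimum enclosing circle of a finite set is fixed by two of the points (as a diameter) or three (as a circumcircle).
The farthest pair is Q–S with squared distance 269. The circle on this segment as diameter has centre (-2.5, -4) and r² = 269/4 = 67.25.
Check P: distance² to centre = 34.25 ≤ 67.25, so it lies inside.
All remaining points lie in this disk, and no smaller disk contains both endpoints, so this is the minimum enclosing circle.
Diameter = 2r = 2√(67.25) ≈ 16.40.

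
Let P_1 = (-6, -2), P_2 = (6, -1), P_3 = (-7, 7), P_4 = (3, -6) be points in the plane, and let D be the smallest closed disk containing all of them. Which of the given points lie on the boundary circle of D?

P_3, P_4

A smallest enclosing disk is always determined by at most three of the input points on its boundary.
The farthest pair is P_3–P_4 with squared distance 269. The circle on this segment as diameter has centre (-2, 0.5) and r² = 269/4 = 67.25.
Check P_1: distance² to centre = 22.25 ≤ 67.25, so it lies inside.
All remaining points lie in this disk, and no smaller disk contains both endpoints, so this is the minimum enclosing circle.
The points at distance exactly r from the centre are P_3, P_4 — 2 points.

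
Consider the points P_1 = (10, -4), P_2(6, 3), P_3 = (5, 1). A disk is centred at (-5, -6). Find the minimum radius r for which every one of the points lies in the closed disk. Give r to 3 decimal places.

The required radius is the distance from (-5, -6) to the farthest point.
Squared distances: 229, 202, 149.
Maximum is 229, attained at P_1.
r = √229 ≈ 15.133.

15.133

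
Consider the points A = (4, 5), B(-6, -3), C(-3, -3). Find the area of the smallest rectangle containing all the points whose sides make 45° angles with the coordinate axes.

27

In coordinates u = x + y, v = x − y the rectangle is axis-aligned; the map (x,y)→(u,v) scales areas by 2.
u-values: 9, -9, -6; range = 9 − (-9) = 18.
v-values: -1, -3, 0; range = 0 − (-3) = 3.
Area = (18 × 3) / 2 = 27.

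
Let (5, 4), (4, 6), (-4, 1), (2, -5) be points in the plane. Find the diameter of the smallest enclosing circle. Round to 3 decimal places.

The minimum enclosing circle is determined by three boundary points: (4, 6), (-4, 1), (2, -5).
Their circumcentre is (45/26, 19/26) with r² = 11125/338.
The farthest remaining point (5, 4) is at distance² 7225/338 ≤ 11125/338.
Diameter = 2r = 2√(11125/338) ≈ 11.474.

11.474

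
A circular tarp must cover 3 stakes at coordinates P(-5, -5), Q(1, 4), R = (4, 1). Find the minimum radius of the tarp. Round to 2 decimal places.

5.52

Side lengths²: PQ² = 117, PR² = 117, QR² = 18.
Since PR² = 117 < 117 + 18 = 135, the triangle is acute, so the smallest enclosing circle is the circumcircle.
Circumcentre = (-1.1, -1.1), r² = 30.42.
r = √(30.42) ≈ 5.52.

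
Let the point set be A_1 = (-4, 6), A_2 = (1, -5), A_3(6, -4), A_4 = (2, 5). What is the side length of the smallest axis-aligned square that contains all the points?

The bounding box has width 10 and height 11.
An axis-aligned square enclosing the set must have side ≥ max(width, height).
So the minimum side is max(10, 11) = 11.

11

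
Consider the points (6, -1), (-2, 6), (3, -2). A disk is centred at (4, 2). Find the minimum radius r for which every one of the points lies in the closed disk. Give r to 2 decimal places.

7.21

The required radius is the distance from (4, 2) to the farthest point.
Squared distances: 13, 52, 17.
Maximum is 52, attained at (-2, 6).
r = √52 ≈ 7.21.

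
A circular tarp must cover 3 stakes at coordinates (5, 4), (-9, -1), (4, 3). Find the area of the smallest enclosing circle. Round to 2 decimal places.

173.57

Call the three points A, B, C in the order given.
Side lengths²: AB² = 221, AC² = 2, BC² = 185.
Since AB² = 221 ≥ 185 + 2 = 187, the angle opposite AB is not acute, so the smallest enclosing circle has AB as diameter.
Centre = midpoint of AB = (-2, 1.5), r² = 221/4 = 55.25.
Area = π·r² = π·55.25 ≈ 173.57.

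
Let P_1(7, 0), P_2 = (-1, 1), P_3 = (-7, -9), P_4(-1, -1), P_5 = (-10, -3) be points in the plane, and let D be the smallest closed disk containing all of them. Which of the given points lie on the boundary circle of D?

The minimum enclosing circle is determined by three boundary points: P_1, P_3, P_5.
Their circumcentre is (-99/74, -179/74) with r² = 206365/2738.
The farthest remaining point P_2 is at distance² 32317/2738 ≤ 206365/2738.
The points at distance exactly r from the centre are P_1, P_3, P_5 — 3 points.

P_1, P_3, P_5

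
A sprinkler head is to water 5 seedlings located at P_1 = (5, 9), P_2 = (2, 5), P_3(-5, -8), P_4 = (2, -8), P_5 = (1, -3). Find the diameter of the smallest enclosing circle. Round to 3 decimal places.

By Welzl's lemma the MEC is supported by two points (diametrically opposite) or three points (on a circumcircle).
The farthest pair is P_1–P_3 with squared distance 389. The circle on this segment as diameter has centre (0, 0.5) and r² = 389/4 = 97.25.
Check P_2: distance² to centre = 24.25 ≤ 97.25, so it lies inside.
All remaining points lie in this disk, and no smaller disk contains both endpoints, so this is the minimum enclosing circle.
Diameter = 2r = 2√(97.25) ≈ 19.723.

19.723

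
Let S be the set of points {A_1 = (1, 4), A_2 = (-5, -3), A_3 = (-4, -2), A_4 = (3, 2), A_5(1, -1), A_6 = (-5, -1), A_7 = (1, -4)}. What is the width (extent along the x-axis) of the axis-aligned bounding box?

max x = 3, min x = -5, so width = 8.

8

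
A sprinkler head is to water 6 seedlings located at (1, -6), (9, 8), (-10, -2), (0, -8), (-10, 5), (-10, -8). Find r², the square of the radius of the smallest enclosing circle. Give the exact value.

154.25

A smallest enclosing disk is always determined by at most three of the input points on its boundary.
The farthest pair is (9, 8)–(-10, -8) with squared distance 617. The circle on this segment as diameter has centre (-0.5, 0) and r² = 617/4 = 154.25.
Check (1, -6): distance² to centre = 38.25 ≤ 154.25, so it lies inside.
All remaining points lie in this disk, and no smaller disk contains both endpoints, so this is the minimum enclosing circle.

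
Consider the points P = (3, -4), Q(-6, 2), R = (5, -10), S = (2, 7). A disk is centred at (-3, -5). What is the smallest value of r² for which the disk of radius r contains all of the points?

The required radius is the distance from (-3, -5) to the farthest point.
Squared distances: 37, 58, 89, 169.
Maximum is 169, attained at S.

169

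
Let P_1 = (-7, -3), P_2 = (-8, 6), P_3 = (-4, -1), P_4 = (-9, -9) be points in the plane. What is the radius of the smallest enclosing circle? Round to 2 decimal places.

By Welzl's lemma the MEC is supported by two points (diametrically opposite) or three points (on a circumcircle).
The farthest pair is P_2–P_4 with squared distance 226. The circle on this segment as diameter has centre (-8.5, -1.5) and r² = 226/4 = 56.5.
Check P_1: distance² to centre = 4.5 ≤ 56.5, so it lies inside.
All remaining points lie in this disk, and no smaller disk contains both endpoints, so this is the minimum enclosing circle.
r = √(56.5) ≈ 7.52.

7.52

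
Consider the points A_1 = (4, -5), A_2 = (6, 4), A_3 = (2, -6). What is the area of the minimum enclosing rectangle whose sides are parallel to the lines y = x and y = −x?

In coordinates u = x + y, v = x − y the rectangle is axis-aligned; the map (x,y)→(u,v) scales areas by 2.
u-values: -1, 10, -4; range = 10 − (-4) = 14.
v-values: 9, 2, 8; range = 9 − 2 = 7.
Area = (14 × 7) / 2 = 49.

49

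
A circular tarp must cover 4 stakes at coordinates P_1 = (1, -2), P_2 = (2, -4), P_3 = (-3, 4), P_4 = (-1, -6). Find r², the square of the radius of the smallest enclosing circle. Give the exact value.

26

A smallest enclosing disk is always determined by at most three of the input points on its boundary.
The farthest pair is P_3–P_4 with squared distance 104. The circle on this segment as diameter has centre (-2, -1) and r² = 104/4 = 26.
Check P_1: distance² to centre = 10 ≤ 26, so it lies inside.
All remaining points lie in this disk, and no smaller disk contains both endpoints, so this is the minimum enclosing circle.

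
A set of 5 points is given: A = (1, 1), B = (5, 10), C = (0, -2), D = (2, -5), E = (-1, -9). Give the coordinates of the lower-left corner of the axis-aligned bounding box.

x-range [-1, 5], y-range [-9, 10].
The lower-left corner is (-1, -9).

(-1, -9)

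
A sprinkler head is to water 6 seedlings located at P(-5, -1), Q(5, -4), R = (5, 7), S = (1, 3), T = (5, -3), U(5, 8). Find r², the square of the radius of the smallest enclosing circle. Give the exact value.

49.3225

A smallest enclosing disk is always determined by at most three of the input points on its boundary.
The minimum enclosing circle is determined by three boundary points: P, Q, U.
Their circumcentre is (1.35, 2) with r² = 49.3225.
The farthest remaining point R is at distance² 38.3225 ≤ 49.3225.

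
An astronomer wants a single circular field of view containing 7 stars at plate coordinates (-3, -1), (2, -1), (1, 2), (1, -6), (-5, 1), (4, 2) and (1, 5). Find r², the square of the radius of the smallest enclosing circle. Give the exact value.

A smallest enclosing disk is always determined by at most three of the input points on its boundary.
The minimum enclosing circle is determined by three boundary points: (1, -6), (-5, 1), (1, 5).
Their circumcentre is (1/3, -0.5) with r² = 1105/36.
The farthest remaining point (4, 2) is at distance² 709/36 ≤ 1105/36.

1105/36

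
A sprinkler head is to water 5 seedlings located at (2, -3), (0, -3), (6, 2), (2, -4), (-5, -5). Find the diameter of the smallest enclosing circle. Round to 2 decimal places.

13.04

The farthest pair is (6, 2)–(-5, -5) with squared distance 170. The circle on this segment as diameter has centre (0.5, -1.5) and r² = 170/4 = 42.5.
Check (2, -3): distance² to centre = 4.5 ≤ 42.5, so it lies inside.
All remaining points lie in this disk, and no smaller disk contains both endpoints, so this is the minimum enclosing circle.
Diameter = 2r = 2√(42.5) ≈ 13.04.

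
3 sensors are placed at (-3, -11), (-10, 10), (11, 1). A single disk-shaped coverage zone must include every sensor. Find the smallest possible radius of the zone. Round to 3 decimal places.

Call the three points A, B, C in the order given.
Side lengths²: AB² = 490, AC² = 340, BC² = 522.
Since BC² = 522 < 490 + 340 = 830, the triangle is acute, so the smallest enclosing circle is the circumcircle.
Circumcentre = (-4/3, 11/9), r² = 12325/81.
r = √(12325/81) ≈ 12.335.

12.335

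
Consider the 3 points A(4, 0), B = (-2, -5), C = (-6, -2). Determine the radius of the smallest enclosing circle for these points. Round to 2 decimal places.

5.10

Side lengths²: AB² = 61, AC² = 104, BC² = 25.
Since AC² = 104 ≥ 61 + 25 = 86, the angle opposite AC is not acute, so the smallest enclosing circle has AC as diameter.
Centre = midpoint of AC = (-1, -1), r² = 104/4 = 26.
r = √26 ≈ 5.10.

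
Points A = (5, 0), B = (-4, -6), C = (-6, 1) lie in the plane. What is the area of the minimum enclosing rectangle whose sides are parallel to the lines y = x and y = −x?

In coordinates u = x + y, v = x − y the rectangle is axis-aligned; the map (x,y)→(u,v) scales areas by 2.
u-values: 5, -10, -5; range = 5 − (-10) = 15.
v-values: 5, 2, -7; range = 5 − (-7) = 12.
Area = (15 × 12) / 2 = 90.

90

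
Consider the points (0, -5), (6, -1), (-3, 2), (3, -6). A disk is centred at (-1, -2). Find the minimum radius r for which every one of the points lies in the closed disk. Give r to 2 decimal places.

The required radius is the distance from (-1, -2) to the farthest point.
Squared distances: 10, 50, 20, 32.
Maximum is 50, attained at (6, -1).
r = √50 ≈ 7.07.

7.07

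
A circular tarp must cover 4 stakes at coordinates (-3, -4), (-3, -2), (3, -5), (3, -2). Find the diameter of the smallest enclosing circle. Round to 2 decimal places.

The farthest pair is (-3, -2)–(3, -5) with squared distance 45. The circle on this segment as diameter has centre (0, -3.5) and r² = 45/4 = 11.25.
Check (-3, -4): distance² to centre = 9.25 ≤ 11.25, so it lies inside.
All remaining points lie in this disk, and no smaller disk contains both endpoints, so this is the minimum enclosing circle.
Diameter = 2r = 2√(11.25) ≈ 6.71.

6.71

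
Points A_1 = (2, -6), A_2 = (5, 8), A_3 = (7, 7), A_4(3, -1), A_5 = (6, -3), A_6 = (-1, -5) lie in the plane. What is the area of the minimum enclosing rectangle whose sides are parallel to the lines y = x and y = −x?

In coordinates u = x + y, v = x − y the rectangle is axis-aligned; the map (x,y)→(u,v) scales areas by 2.
u-values: -4, 13, 14, 2, 3, -6; range = 14 − (-6) = 20.
v-values: 8, -3, 0, 4, 9, 4; range = 9 − (-3) = 12.
Area = (20 × 12) / 2 = 120.

120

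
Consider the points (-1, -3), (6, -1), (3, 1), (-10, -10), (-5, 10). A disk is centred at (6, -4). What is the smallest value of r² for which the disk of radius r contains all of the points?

317

The required radius is the distance from (6, -4) to the farthest point.
Squared distances: 50, 9, 34, 292, 317.
Maximum is 317, attained at (-5, 10).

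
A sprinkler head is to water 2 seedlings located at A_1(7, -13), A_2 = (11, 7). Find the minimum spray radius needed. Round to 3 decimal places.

The smallest circle enclosing two points has them as diameter endpoints.
Centre = midpoint = (9, -3); r² = |A_1A_2|²/4 = 416/4 = 104.
r = √104 ≈ 10.198.

10.198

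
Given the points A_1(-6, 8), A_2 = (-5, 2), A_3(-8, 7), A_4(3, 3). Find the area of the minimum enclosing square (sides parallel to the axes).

121

The bounding box has width 11 and height 6.
An axis-aligned square enclosing the set must have side ≥ max(width, height).
So the minimum side is max(11, 6) = 11.
Area = 11² = 121.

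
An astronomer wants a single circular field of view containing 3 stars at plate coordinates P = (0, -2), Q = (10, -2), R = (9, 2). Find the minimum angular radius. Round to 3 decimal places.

5.076

Side lengths²: PQ² = 100, PR² = 97, QR² = 17.
Since PQ² = 100 < 97 + 17 = 114, the triangle is acute, so the smallest enclosing circle is the circumcircle.
Circumcentre = (5, -1.125), r² = 25.765625.
r = √(25.765625) ≈ 5.076.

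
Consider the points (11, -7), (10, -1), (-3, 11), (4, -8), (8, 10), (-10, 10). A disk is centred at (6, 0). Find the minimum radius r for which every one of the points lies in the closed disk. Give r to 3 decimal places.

The required radius is the distance from (6, 0) to the farthest point.
Squared distances: 74, 17, 202, 68, 104, 356.
Maximum is 356, attained at (-10, 10).
r = √356 ≈ 18.868.

18.868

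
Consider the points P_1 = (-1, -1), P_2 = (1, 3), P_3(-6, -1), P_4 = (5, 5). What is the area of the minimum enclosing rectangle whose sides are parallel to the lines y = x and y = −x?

In coordinates u = x + y, v = x − y the rectangle is axis-aligned; the map (x,y)→(u,v) scales areas by 2.
u-values: -2, 4, -7, 10; range = 10 − (-7) = 17.
v-values: 0, -2, -5, 0; range = 0 − (-5) = 5.
Area = (17 × 5) / 2 = 42.5.

42.5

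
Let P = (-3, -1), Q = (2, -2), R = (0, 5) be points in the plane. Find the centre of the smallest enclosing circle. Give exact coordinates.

Side lengths²: PQ² = 26, PR² = 45, QR² = 53.
Since QR² = 53 < 45 + 26 = 71, the triangle is acute, so the smallest enclosing circle is the circumcircle.
Circumcentre = (1/22, 27/22), r² = 3445/242.
Centre = (1/22, 27/22).

(1/22, 27/22)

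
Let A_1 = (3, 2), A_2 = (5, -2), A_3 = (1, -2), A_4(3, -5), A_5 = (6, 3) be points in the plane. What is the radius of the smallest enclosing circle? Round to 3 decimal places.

The farthest pair is A_4–A_5 with squared distance 73. The circle on this segment as diameter has centre (4.5, -1) and r² = 73/4 = 18.25.
Check A_1: distance² to centre = 11.25 ≤ 18.25, so it lies inside.
All remaining points lie in this disk, and no smaller disk contains both endpoints, so this is the minimum enclosing circle.
r = √(18.25) ≈ 4.272.

4.272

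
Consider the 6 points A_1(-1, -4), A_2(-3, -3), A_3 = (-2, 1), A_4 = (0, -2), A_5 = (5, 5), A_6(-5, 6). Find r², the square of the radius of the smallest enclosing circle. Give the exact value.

A smallest enclosing disk is always determined by at most three of the input points on its boundary.
The minimum enclosing circle is determined by three boundary points: A_1, A_5, A_6.
Their circumcentre is (-0.34375, 2.0625) with r² = 37.1845703125.
The farthest remaining point A_2 is at distance² 32.6845703125 ≤ 37.1845703125.

37.1845703125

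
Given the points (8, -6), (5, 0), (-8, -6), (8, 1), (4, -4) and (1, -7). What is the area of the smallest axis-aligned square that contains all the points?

The bounding box has width 16 and height 8.
An axis-aligned square enclosing the set must have side ≥ max(width, height).
So the minimum side is max(16, 8) = 16.
Area = 16² = 256.

256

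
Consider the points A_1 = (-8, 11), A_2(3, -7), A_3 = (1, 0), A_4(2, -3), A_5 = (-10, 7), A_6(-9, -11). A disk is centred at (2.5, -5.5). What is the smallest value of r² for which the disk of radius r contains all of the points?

The required radius is the distance from (2.5, -5.5) to the farthest point.
Squared distances: 382.5, 2.5, 32.5, 6.5, 312.5, 162.5.
Maximum is 382.5, attained at A_1.

382.5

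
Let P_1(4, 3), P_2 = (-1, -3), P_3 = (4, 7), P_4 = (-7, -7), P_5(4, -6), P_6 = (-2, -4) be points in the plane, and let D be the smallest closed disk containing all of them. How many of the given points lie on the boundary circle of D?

By Welzl's lemma the MEC is supported by two points (diametrically opposite) or three points (on a circumcircle).
The farthest pair is P_3–P_4 with squared distance 317. The circle on this segment as diameter has centre (-1.5, 0) and r² = 317/4 = 79.25.
Check P_1: distance² to centre = 39.25 ≤ 79.25, so it lies inside.
All remaining points lie in this disk, and no smaller disk contains both endpoints, so this is the minimum enclosing circle.
The points at distance exactly r from the centre are P_3, P_4 — 2 points.

2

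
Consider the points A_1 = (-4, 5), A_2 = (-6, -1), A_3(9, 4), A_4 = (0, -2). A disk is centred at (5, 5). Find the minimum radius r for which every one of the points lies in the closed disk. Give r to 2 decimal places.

12.53

The required radius is the distance from (5, 5) to the farthest point.
Squared distances: 81, 157, 17, 74.
Maximum is 157, attained at A_2.
r = √157 ≈ 12.53.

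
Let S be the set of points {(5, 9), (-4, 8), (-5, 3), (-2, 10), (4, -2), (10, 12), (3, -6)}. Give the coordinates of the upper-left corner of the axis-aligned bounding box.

x-range [-5, 10], y-range [-6, 12].
The upper-left corner is (-5, 12).

(-5, 12)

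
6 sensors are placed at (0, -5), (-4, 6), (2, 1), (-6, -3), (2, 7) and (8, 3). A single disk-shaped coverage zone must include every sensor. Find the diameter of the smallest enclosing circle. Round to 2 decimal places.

15.24

By Welzl's lemma the MEC is supported by two points (diametrically opposite) or three points (on a circumcircle).
The minimum enclosing circle is determined by three boundary points: (-4, 6), (-6, -3), (8, 3).
Their circumcentre is (35/38, 7/38) with r² = 41905/722.
The farthest remaining point (2, 7) is at distance² 34381/722 ≤ 41905/722.
Diameter = 2r = 2√(41905/722) ≈ 15.24.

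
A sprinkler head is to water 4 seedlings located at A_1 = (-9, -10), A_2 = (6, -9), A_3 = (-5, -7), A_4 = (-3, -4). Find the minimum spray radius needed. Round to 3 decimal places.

7.517

The minimum enclosing circle of a finite set is fixed by two of the points (as a diameter) or three (as a circumcircle).
The farthest pair is A_1–A_2 with squared distance 226. The circle on this segment as diameter has centre (-1.5, -9.5) and r² = 226/4 = 56.5.
Check A_3: distance² to centre = 18.5 ≤ 56.5, so it lies inside.
All remaining points lie in this disk, and no smaller disk contains both endpoints, so this is the minimum enclosing circle.
r = √(56.5) ≈ 7.517.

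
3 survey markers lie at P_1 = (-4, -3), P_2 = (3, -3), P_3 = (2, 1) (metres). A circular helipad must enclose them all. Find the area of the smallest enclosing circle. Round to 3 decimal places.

Side lengths²: P_1P_2² = 49, P_1P_3² = 52, P_2P_3² = 17.
Since P_1P_3² = 52 < 49 + 17 = 66, the triangle is acute, so the smallest enclosing circle is the circumcircle.
Circumcentre = (-0.5, -1.75), r² = 13.8125.
Area = π·r² = π·13.8125 ≈ 43.393.

43.393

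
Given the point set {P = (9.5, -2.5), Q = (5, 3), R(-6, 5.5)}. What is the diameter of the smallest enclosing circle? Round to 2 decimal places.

Side lengths²: PQ² = 50.5, PR² = 304.25, QR² = 127.25.
Since PR² = 304.25 ≥ 127.25 + 50.5 = 177.75, the angle opposite PR is not acute, so the smallest enclosing circle has PR as diameter.
Centre = midpoint of PR = (1.75, 1.5), r² = 304.25/4 = 76.0625.
Diameter = 2r = 2√(76.0625) ≈ 17.44.

17.44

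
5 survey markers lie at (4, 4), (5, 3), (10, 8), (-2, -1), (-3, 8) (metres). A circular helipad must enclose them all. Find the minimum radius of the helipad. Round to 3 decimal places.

A smallest enclosing disk is always determined by at most three of the input points on its boundary.
The minimum enclosing circle is determined by three boundary points: (10, 8), (-2, -1), (-3, 8).
Their circumcentre is (3.5, 25/6) with r² = 1025/18.
The farthest remaining point (5, 3) is at distance² 65/18 ≤ 1025/18.
r = √(1025/18) ≈ 7.546.

7.546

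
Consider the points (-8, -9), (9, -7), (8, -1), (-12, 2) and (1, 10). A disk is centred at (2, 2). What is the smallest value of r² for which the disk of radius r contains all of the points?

The required radius is the distance from (2, 2) to the farthest point.
Squared distances: 221, 130, 45, 196, 65.
Maximum is 221, attained at (-8, -9).

221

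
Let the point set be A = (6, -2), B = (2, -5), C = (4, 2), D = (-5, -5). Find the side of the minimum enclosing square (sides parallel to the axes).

The bounding box has width 11 and height 7.
An axis-aligned square enclosing the set must have side ≥ max(width, height).
So the minimum side is max(11, 7) = 11.

11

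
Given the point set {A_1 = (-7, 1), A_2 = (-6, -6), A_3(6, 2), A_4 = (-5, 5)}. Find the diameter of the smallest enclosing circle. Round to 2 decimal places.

The minimum enclosing circle of a finite set is fixed by two of the points (as a diameter) or three (as a circumcircle).
The minimum enclosing circle is determined by three boundary points: A_2, A_3, A_4.
Their circumcentre is (-22/31, -29/31) with r² = 51545/961.
The farthest remaining point A_1 is at distance² 41625/961 ≤ 51545/961.
Diameter = 2r = 2√(51545/961) ≈ 14.65.

14.65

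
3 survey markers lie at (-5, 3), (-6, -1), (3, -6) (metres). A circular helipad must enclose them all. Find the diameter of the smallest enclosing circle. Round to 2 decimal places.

Call the three points A, B, C in the order given.
Side lengths²: AB² = 17, AC² = 145, BC² = 106.
Since AC² = 145 ≥ 106 + 17 = 123, the angle opposite AC is not acute, so the smallest enclosing circle has AC as diameter.
Centre = midpoint of AC = (-1, -1.5), r² = 145/4 = 36.25.
Diameter = 2r = 2√(36.25) ≈ 12.04.

12.04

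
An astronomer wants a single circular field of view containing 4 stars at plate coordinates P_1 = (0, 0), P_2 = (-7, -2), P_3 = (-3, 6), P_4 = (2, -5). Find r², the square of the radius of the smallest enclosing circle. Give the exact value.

1825/49

The minimum enclosing circle is determined by three boundary points: P_2, P_3, P_4.
Their circumcentre is (-9/7, 1/7) with r² = 1825/49.
The farthest remaining point P_1 is at distance² 82/49 ≤ 1825/49.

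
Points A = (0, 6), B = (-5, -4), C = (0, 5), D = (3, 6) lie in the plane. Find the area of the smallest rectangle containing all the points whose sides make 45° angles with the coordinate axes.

In coordinates u = x + y, v = x − y the rectangle is axis-aligned; the map (x,y)→(u,v) scales areas by 2.
u-values: 6, -9, 5, 9; range = 9 − (-9) = 18.
v-values: -6, -1, -5, -3; range = -1 − (-6) = 5.
Area = (18 × 5) / 2 = 45.

45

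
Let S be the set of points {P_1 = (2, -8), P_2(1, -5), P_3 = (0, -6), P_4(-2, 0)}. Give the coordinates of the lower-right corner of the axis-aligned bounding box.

x-range [-2, 2], y-range [-8, 0].
The lower-right corner is (2, -8).

(2, -8)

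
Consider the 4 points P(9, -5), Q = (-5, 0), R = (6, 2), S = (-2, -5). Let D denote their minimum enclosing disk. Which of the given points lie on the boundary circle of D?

The minimum enclosing circle of a finite set is fixed by two of the points (as a diameter) or three (as a circumcircle).
The farthest pair is P–Q with squared distance 221. The circle on this segment as diameter has centre (2, -2.5) and r² = 221/4 = 55.25.
Check R: distance² to centre = 36.25 ≤ 55.25, so it lies inside.
All remaining points lie in this disk, and no smaller disk contains both endpoints, so this is the minimum enclosing circle.
The points at distance exactly r from the centre are P, Q — 2 points.

P, Q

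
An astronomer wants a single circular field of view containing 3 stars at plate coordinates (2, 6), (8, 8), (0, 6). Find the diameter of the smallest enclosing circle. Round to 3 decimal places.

Call the three points A, B, C in the order given.
Side lengths²: AB² = 40, AC² = 4, BC² = 68.
Since BC² = 68 ≥ 40 + 4 = 44, the angle opposite BC is not acute, so the smallest enclosing circle has BC as diameter.
Centre = midpoint of BC = (4, 7), r² = 68/4 = 17.
Diameter = 2r = 2√17 ≈ 8.246.

8.246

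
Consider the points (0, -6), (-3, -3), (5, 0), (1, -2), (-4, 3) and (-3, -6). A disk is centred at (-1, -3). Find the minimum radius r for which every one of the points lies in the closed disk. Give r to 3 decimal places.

The required radius is the distance from (-1, -3) to the farthest point.
Squared distances: 10, 4, 45, 5, 45, 13.
Maximum is 45, attained at (5, 0).
r = √45 ≈ 6.708.

6.708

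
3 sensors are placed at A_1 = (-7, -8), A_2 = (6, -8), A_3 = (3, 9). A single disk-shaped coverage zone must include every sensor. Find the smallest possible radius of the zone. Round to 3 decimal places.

10.014

Side lengths²: A_1A_2² = 169, A_1A_3² = 389, A_2A_3² = 298.
Since A_1A_3² = 389 < 298 + 169 = 467, the triangle is acute, so the smallest enclosing circle is the circumcircle.
Circumcentre = (-0.5, -13/34), r² = 57961/578.
r = √(57961/578) ≈ 10.014.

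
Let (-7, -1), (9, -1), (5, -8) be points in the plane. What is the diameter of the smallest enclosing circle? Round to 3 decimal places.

Call the three points A, B, C in the order given.
Side lengths²: AB² = 256, AC² = 193, BC² = 65.
Since AB² = 256 < 193 + 65 = 258, the triangle is acute, so the smallest enclosing circle is the circumcircle.
Circumcentre = (1, -15/14), r² = 12545/196.
Diameter = 2r = 2√(12545/196) ≈ 16.001.

16.001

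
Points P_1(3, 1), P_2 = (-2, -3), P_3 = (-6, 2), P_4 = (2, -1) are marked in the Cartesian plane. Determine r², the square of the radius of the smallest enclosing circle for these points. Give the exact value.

20.5

The farthest pair is P_1–P_3 with squared distance 82. The circle on this segment as diameter has centre (-1.5, 1.5) and r² = 82/4 = 20.5.
Check P_2: distance² to centre = 20.5 ≤ 20.5, so it lies inside.
All remaining points lie in this disk, and no smaller disk contains both endpoints, so this is the minimum enclosing circle.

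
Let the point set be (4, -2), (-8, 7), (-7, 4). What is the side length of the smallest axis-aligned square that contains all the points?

The bounding box has width 12 and height 9.
An axis-aligned square enclosing the set must have side ≥ max(width, height).
So the minimum side is max(12, 9) = 12.

12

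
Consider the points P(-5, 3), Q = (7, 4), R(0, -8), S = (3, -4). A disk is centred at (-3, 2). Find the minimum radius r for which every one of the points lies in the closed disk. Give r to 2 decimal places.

The required radius is the distance from (-3, 2) to the farthest point.
Squared distances: 5, 104, 109, 72.
Maximum is 109, attained at R.
r = √109 ≈ 10.44.

10.44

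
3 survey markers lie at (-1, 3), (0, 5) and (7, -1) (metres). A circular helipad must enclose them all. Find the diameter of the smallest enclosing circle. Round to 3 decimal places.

Call the three points A, B, C in the order given.
Side lengths²: AB² = 5, AC² = 80, BC² = 85.
Since BC² = 85 ≥ 80 + 5 = 85, the angle opposite BC is not acute, so the smallest enclosing circle has BC as diameter.
Centre = midpoint of BC = (3.5, 2), r² = 85/4 = 21.25.
Diameter = 2r = 2√(21.25) ≈ 9.220.

9.220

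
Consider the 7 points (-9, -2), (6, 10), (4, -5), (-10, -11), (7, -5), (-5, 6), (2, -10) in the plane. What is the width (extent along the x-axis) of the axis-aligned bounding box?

max x = 7, min x = -10, so width = 17.

17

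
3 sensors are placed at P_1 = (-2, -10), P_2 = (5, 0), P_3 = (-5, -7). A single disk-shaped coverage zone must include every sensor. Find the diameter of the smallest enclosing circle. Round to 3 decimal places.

Side lengths²: P_1P_2² = 149, P_1P_3² = 18, P_2P_3² = 149.
Since P_2P_3² = 149 < 149 + 18 = 167, the triangle is acute, so the smallest enclosing circle is the circumcircle.
Circumcentre = (21/34, -149/34), r² = 22201/578.
Diameter = 2r = 2√(22201/578) ≈ 12.395.

12.395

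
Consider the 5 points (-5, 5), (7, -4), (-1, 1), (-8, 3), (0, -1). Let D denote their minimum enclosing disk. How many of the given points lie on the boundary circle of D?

2

A smallest enclosing disk is always determined by at most three of the input points on its boundary.
The farthest pair is (7, -4)–(-8, 3) with squared distance 274. The circle on this segment as diameter has centre (-0.5, -0.5) and r² = 274/4 = 68.5.
Check (-5, 5): distance² to centre = 50.5 ≤ 68.5, so it lies inside.
All remaining points lie in this disk, and no smaller disk contains both endpoints, so this is the minimum enclosing circle.
The points at distance exactly r from the centre are (7, -4), (-8, 3) — 2 points.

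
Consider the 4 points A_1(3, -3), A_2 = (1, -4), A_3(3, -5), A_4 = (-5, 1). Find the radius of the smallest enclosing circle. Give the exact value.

5

A smallest enclosing disk is always determined by at most three of the input points on its boundary.
The farthest pair is A_3–A_4 with squared distance 100. The circle on this segment as diameter has centre (-1, -2) and r² = 100/4 = 25.
Check A_1: distance² to centre = 17 ≤ 25, so it lies inside.
All remaining points lie in this disk, and no smaller disk contains both endpoints, so this is the minimum enclosing circle.
r = √25 = 5.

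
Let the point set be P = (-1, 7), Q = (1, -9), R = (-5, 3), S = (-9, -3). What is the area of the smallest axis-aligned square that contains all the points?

The bounding box has width 10 and height 16.
An axis-aligned square enclosing the set must have side ≥ max(width, height).
So the minimum side is max(10, 16) = 16.
Area = 16² = 256.

256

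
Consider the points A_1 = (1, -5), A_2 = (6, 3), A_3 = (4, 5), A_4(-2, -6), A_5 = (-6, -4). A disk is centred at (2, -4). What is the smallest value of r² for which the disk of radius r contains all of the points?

85

The required radius is the distance from (2, -4) to the farthest point.
Squared distances: 2, 65, 85, 20, 64.
Maximum is 85, attained at A_3.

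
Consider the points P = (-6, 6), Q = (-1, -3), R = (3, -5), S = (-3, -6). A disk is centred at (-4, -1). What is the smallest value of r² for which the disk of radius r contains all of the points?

The required radius is the distance from (-4, -1) to the farthest point.
Squared distances: 53, 13, 65, 26.
Maximum is 65, attained at R.

65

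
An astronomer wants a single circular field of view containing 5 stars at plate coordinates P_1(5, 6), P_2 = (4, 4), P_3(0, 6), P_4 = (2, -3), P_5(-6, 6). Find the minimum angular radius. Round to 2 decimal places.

The minimum enclosing circle of a finite set is fixed by two of the points (as a diameter) or three (as a circumcircle).
The minimum enclosing circle is determined by three boundary points: P_1, P_4, P_5.
Their circumcentre is (-0.5, 17/6) with r² = 725/18.
The farthest remaining point P_2 is at distance² 389/18 ≤ 725/18.
r = √(725/18) ≈ 6.35.

6.35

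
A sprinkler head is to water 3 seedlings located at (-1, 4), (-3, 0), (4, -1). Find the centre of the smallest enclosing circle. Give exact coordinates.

(2/3, 2/3)

Call the three points A, B, C in the order given.
Side lengths²: AB² = 20, AC² = 50, BC² = 50.
Since BC² = 50 < 50 + 20 = 70, the triangle is acute, so the smallest enclosing circle is the circumcircle.
Circumcentre = (2/3, 2/3), r² = 125/9.
Centre = (2/3, 2/3).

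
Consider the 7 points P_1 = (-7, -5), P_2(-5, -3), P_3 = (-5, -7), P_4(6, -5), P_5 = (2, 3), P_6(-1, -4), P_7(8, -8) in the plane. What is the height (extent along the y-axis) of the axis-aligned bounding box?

max y = 3, min y = -8, so height = 11.

11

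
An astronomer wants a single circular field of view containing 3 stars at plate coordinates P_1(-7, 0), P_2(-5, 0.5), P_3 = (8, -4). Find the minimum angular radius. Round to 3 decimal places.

Side lengths²: P_1P_2² = 4.25, P_1P_3² = 241, P_2P_3² = 189.25.
Since P_1P_3² = 241 ≥ 189.25 + 4.25 = 193.5, the angle opposite P_1P_3 is not acute, so the smallest enclosing circle has P_1P_3 as diameter.
Centre = midpoint of P_1P_3 = (0.5, -2), r² = 241/4 = 60.25.
r = √(60.25) ≈ 7.762.

7.762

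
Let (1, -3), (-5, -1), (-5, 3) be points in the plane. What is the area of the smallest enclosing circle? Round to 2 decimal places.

56.55

Call the three points A, B, C in the order given.
Side lengths²: AB² = 40, AC² = 72, BC² = 16.
Since AC² = 72 ≥ 40 + 16 = 56, the angle opposite AC is not acute, so the smallest enclosing circle has AC as diameter.
Centre = midpoint of AC = (-2, 0), r² = 72/4 = 18.
Area = π·r² = π·18 ≈ 56.55.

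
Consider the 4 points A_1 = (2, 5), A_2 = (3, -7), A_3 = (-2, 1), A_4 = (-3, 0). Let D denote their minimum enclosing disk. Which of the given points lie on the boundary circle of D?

A smallest enclosing disk is always determined by at most three of the input points on its boundary.
The farthest pair is A_1–A_2 with squared distance 145. The circle on this segment as diameter has centre (2.5, -1) and r² = 145/4 = 36.25.
Check A_3: distance² to centre = 24.25 ≤ 36.25, so it lies inside.
All remaining points lie in this disk, and no smaller disk contains both endpoints, so this is the minimum enclosing circle.
The points at distance exactly r from the centre are A_1, A_2 — 2 points.

A_1, A_2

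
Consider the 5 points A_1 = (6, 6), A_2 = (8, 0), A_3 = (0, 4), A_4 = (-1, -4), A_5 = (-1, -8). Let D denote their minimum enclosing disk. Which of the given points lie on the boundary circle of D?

A_1, A_5

The farthest pair is A_1–A_5 with squared distance 245. The circle on this segment as diameter has centre (2.5, -1) and r² = 245/4 = 61.25.
Check A_2: distance² to centre = 31.25 ≤ 61.25, so it lies inside.
All remaining points lie in this disk, and no smaller disk contains both endpoints, so this is the minimum enclosing circle.
The points at distance exactly r from the centre are A_1, A_5 — 2 points.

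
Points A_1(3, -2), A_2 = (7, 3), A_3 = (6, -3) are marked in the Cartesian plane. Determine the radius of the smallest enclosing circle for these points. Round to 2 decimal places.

3.24

Side lengths²: A_1A_2² = 41, A_1A_3² = 10, A_2A_3² = 37.
Since A_1A_2² = 41 < 37 + 10 = 47, the triangle is acute, so the smallest enclosing circle is the circumcircle.
Circumcentre = (205/38, 7/38), r² = 7585/722.
r = √(7585/722) ≈ 3.24.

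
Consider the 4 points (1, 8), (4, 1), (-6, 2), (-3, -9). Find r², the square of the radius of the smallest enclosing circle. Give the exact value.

76.25

A smallest enclosing disk is always determined by at most three of the input points on its boundary.
The farthest pair is (1, 8)–(-3, -9) with squared distance 305. The circle on this segment as diameter has centre (-1, -0.5) and r² = 305/4 = 76.25.
Check (4, 1): distance² to centre = 27.25 ≤ 76.25, so it lies inside.
All remaining points lie in this disk, and no smaller disk contains both endpoints, so this is the minimum enclosing circle.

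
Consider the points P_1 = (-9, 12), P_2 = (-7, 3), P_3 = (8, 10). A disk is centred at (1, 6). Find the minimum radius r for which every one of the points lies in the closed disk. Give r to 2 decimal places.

11.66

The required radius is the distance from (1, 6) to the farthest point.
Squared distances: 136, 73, 65.
Maximum is 136, attained at P_1.
r = √136 ≈ 11.66.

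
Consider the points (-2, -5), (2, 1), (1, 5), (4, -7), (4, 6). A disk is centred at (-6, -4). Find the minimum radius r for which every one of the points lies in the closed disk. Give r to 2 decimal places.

The required radius is the distance from (-6, -4) to the farthest point.
Squared distances: 17, 89, 130, 109, 200.
Maximum is 200, attained at (4, 6).
r = √200 ≈ 14.14.

14.14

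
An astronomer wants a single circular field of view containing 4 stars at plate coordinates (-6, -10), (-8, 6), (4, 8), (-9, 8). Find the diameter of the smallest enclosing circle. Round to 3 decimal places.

By Welzl's lemma the MEC is supported by two points (diametrically opposite) or three points (on a circumcircle).
The minimum enclosing circle is determined by three boundary points: (-6, -10), (4, 8), (-9, 8).
Their circumcentre is (-2.5, -1/6) with r² = 1961/18.
The farthest remaining point (-8, 6) is at distance² 1229/18 ≤ 1961/18.
Diameter = 2r = 2√(1961/18) ≈ 20.875.

20.875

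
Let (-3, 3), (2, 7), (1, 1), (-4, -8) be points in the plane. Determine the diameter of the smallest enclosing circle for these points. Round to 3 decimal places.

16.155

A smallest enclosing disk is always determined by at most three of the input points on its boundary.
The farthest pair is (2, 7)–(-4, -8) with squared distance 261. The circle on this segment as diameter has centre (-1, -0.5) and r² = 261/4 = 65.25.
Check (-3, 3): distance² to centre = 16.25 ≤ 65.25, so it lies inside.
All remaining points lie in this disk, and no smaller disk contains both endpoints, so this is the minimum enclosing circle.
Diameter = 2r = 2√(65.25) ≈ 16.155.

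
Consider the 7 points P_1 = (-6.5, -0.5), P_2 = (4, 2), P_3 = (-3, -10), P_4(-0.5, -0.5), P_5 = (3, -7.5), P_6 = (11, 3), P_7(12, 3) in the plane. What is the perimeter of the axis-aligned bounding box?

63

Width = max x − min x = 12 − (-6.5) = 18.5.
Height = max y − min y = 3 − (-10) = 13.
Perimeter = 2(18.5 + 13) = 63.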